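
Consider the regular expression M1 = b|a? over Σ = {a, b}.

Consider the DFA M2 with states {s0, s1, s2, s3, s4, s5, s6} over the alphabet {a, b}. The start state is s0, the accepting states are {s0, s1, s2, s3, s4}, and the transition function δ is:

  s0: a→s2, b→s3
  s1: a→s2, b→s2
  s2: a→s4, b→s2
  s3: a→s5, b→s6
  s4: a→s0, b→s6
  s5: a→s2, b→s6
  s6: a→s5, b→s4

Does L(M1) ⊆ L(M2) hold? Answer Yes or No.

Yes

Converting the expression M1 to a DFA (subset construction, then merging equivalent states) gives the minimal DFA with states {r0, r1, r2}, start state r0, accepting states {r0, r1} and transitions r0: a→r1, b→r1; r1: a→r2, b→r2; r2: a→r2, b→r2.
Exploring the product automaton M1 × M2 from the start pair (r0, s0), following both machines on each input symbol, reaches 9 state pairs: (r0, s0), (r1, s2), (r1, s3), (r2, s4), (r2, s2), (r2, s5), (r2, s6), (r2, s0), (r2, s3).
M1 accepts in {r0, r1} and M2 accepts in {s0, s1, s2, s3, s4}. The reachable pairs whose M1-component is accepting are (r0, s0), (r1, s2), (r1, s3); in each of them the M2-component is accepting too, so the product for L(M1) \ L(M2) (M1-component accepting, M2-component rejecting) has no reachable accepting pair and the difference is empty.
Hence every string in L(M1) is also in L(M2).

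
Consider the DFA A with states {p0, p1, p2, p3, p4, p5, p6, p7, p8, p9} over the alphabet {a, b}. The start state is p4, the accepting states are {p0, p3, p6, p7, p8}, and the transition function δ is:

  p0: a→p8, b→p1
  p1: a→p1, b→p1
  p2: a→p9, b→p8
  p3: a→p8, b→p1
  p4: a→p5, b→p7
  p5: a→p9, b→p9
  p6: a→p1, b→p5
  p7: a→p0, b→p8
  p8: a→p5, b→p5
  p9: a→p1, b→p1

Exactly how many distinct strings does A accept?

The useful subgraph on states {p0, p4, p7, p8} is acyclic, so L(A) is finite; the longest accepting path visits 4 useful states, giving maximum string length 3.
Counting accepting paths from p4 by length: 1 of length 1, 2 of length 2, 1 of length 3. Total 4.

4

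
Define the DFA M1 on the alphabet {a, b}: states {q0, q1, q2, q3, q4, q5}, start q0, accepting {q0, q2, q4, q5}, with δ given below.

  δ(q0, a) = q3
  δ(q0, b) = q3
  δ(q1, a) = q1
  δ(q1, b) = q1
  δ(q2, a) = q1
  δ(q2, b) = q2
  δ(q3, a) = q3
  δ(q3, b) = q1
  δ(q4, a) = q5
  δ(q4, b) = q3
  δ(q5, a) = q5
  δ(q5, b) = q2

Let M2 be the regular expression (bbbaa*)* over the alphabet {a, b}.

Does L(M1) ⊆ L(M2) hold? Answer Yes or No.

Converting the expression M2 to a DFA (subset construction, then merging equivalent states) gives the minimal DFA with states {r0, r1, r2, r3, r4, r5}, start state r0, accepting states {r0, r5} and transitions r0: a→r1, b→r2; r1: a→r1, b→r1; r2: a→r1, b→r3; r3: a→r1, b→r4; r4: a→r5, b→r1; r5: a→r5, b→r2.
Exploring the product automaton M1 × M2 from the start pair (q0, r0), following both machines on each input symbol, reaches 8 state pairs: (q0, r0), (q3, r1), (q3, r2), (q1, r1), (q1, r3), (q1, r4), (q1, r5), (q1, r2).
M1 accepts in {q0, q2, q4, q5} and M2 accepts in {r0, r5}. The reachable pairs whose M1-component is accepting are (q0, r0); in each of them the M2-component is accepting too, so the product for L(M1) \ L(M2) (M1-component accepting, M2-component rejecting) has no reachable accepting pair and the difference is empty.
Hence every string in L(M1) is also in L(M2).

Yes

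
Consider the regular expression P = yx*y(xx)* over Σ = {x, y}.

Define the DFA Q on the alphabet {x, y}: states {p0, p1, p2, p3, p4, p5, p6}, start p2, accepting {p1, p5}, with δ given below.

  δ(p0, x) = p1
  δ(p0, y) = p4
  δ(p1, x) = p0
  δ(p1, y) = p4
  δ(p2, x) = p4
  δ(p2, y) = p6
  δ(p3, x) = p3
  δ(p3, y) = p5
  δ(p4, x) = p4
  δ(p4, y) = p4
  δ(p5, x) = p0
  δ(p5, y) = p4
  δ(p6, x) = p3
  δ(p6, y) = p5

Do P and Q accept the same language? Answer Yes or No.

Converting the expression P to a DFA (subset construction, then merging equivalent states) gives the minimal DFA with states {r0, r1, r2, r3, r4}, start state r0, accepting states {r3} and transitions r0: x→r1, y→r2; r1: x→r1, y→r1; r2: x→r2, y→r3; r3: x→r4, y→r1; r4: x→r3, y→r1.
Exploring the product automaton P × Q from the start pair (r0, p2), following both machines on each input symbol, reaches 7 state pairs: (r0, p2), (r1, p4), (r2, p6), (r2, p3), (r3, p5), (r4, p0), (r3, p1).
P accepts in {r3} and Q accepts in {p1, p5}. In every reachable pair the two components are either both accepting — (r3, p5), (r3, p1) — or both non-accepting, so no string is accepted by exactly one of the machines: L(P) \ L(Q) and L(Q) \ L(P) are both empty.
Hence every string is accepted by P iff it is accepted by Q, and the two languages coincide.

Yes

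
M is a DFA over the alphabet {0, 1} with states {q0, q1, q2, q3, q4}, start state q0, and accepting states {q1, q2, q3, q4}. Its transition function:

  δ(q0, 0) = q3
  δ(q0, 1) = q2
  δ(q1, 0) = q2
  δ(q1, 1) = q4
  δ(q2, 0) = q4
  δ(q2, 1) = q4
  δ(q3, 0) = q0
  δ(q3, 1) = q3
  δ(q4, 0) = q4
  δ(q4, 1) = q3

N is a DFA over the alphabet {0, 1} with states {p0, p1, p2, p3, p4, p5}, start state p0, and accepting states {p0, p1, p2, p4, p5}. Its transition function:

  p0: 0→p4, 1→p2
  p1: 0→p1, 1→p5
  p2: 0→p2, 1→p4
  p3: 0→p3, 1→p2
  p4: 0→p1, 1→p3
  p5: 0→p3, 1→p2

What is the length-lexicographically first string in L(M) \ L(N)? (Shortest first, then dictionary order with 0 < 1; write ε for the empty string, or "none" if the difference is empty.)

The string 01 is accepted by M but not by N.
No shorter string lies in the difference, and 01 is the lexicographically first length-2 string in L(M) \ L(N).

01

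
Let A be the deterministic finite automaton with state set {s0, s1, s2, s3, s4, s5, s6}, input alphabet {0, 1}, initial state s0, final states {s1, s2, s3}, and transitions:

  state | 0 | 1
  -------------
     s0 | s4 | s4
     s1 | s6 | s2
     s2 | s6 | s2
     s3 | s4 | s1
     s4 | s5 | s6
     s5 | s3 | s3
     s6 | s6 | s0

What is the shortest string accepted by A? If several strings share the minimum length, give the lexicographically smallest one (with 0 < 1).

000

A breadth-first search from s0 reaches an accepting state first via the path s0 → s4 → s5 → s3 on input 000.
No string of length < 3 is accepted (BFS exhausts all shorter strings without reaching an accepting state), and 000 is the lexicographically least accepting string of length 3.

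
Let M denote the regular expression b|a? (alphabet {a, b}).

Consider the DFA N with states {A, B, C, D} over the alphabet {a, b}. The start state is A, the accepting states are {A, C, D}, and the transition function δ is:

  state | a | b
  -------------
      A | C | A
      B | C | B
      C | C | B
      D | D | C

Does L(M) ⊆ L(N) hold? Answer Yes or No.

Yes

Converting the expression M to a DFA (subset construction, then merging equivalent states) gives the minimal DFA with states {m0, m1, m2}, start state m0, accepting states {m0, m1} and transitions m0: a→m1, b→m1; m1: a→m2, b→m2; m2: a→m2, b→m2.
Exploring the product automaton M × N from the start pair (m0, A), following both machines on each input symbol, reaches 6 state pairs: (m0, A), (m1, C), (m1, A), (m2, C), (m2, B), (m2, A).
M accepts in {m0, m1} and N accepts in {A, C, D}. The reachable pairs whose M-component is accepting are (m0, A), (m1, C), (m1, A); in each of them the N-component is accepting too, so the product for L(M) \ L(N) (M-component accepting, N-component rejecting) has no reachable accepting pair and the difference is empty.
Hence every string in L(M) is also in L(N).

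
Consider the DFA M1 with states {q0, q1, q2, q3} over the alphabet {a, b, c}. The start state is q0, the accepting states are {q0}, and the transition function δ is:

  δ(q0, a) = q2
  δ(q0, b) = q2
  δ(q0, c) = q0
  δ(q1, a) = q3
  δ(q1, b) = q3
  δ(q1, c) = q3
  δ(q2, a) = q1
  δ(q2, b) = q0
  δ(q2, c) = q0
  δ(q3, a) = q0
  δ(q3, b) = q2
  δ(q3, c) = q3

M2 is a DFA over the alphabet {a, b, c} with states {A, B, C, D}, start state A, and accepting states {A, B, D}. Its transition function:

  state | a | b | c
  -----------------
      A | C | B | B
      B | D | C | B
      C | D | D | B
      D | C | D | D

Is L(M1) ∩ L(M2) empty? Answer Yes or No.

The empty string ε is accepted by both M1 and M2.
Hence L(M1) ∩ L(M2) ≠ ∅.

No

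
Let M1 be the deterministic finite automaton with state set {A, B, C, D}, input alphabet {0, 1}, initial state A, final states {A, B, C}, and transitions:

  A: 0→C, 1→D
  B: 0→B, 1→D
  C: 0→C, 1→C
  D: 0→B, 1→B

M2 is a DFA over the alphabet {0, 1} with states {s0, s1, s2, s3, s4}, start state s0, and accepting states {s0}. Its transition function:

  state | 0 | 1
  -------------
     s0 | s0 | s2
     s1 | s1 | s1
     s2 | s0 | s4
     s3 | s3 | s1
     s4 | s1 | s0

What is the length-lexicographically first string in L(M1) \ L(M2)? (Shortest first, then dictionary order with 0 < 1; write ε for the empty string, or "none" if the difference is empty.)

The string 01 is accepted by M1 but not by M2.
No shorter string lies in the difference, and 01 is the lexicographically first length-2 string in L(M1) \ L(M2).

01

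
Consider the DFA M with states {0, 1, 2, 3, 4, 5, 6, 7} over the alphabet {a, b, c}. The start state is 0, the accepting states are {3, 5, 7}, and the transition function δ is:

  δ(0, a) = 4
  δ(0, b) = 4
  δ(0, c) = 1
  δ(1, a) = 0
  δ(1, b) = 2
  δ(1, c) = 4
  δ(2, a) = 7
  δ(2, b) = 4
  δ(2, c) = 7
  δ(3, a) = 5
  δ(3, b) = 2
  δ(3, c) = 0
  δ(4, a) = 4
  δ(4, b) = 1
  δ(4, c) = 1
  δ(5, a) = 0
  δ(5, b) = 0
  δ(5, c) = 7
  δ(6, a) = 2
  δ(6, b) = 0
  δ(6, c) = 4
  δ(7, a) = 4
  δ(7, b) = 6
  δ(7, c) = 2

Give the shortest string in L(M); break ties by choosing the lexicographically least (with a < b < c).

cba

A breadth-first search from 0 reaches an accepting state first via the path 0 → 1 → 2 → 7 on input cba.
No string of length < 3 is accepted (BFS exhausts all shorter strings without reaching an accepting state), and cba is the lexicographically least accepting string of length 3.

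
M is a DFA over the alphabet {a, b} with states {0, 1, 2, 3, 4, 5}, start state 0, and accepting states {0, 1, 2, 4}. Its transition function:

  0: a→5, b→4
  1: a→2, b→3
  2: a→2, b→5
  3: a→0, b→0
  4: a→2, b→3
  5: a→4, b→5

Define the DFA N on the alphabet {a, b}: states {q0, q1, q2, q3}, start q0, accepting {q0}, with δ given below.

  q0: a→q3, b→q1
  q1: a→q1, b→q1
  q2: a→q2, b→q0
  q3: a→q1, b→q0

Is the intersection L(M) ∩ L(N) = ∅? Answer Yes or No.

The empty string ε is accepted by both M and N.
Hence L(M) ∩ L(N) ≠ ∅.

No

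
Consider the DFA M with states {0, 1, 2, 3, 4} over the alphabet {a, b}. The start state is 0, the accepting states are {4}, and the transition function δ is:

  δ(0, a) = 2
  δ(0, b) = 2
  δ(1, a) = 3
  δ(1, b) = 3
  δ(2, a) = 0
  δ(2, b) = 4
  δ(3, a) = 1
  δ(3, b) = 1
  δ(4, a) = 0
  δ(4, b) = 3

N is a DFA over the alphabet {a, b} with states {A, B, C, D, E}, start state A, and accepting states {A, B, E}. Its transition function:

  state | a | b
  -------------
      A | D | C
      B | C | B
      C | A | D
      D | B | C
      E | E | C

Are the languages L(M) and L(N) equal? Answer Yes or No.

No

The string ab is accepted by M but rejected by N.
So L(M) ≠ L(N).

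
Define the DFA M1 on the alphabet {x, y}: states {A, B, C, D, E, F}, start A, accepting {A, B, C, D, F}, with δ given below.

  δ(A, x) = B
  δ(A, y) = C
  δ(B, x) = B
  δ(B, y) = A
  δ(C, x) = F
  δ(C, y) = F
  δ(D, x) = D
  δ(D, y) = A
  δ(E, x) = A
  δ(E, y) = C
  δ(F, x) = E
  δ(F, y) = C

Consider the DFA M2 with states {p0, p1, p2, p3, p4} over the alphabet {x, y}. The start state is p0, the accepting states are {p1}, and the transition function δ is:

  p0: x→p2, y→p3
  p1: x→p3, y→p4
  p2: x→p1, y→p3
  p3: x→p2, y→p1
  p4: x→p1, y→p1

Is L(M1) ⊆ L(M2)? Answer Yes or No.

The empty string ε is in L(M1) but not in L(M2).
So L(M1) ⊄ L(M2).

No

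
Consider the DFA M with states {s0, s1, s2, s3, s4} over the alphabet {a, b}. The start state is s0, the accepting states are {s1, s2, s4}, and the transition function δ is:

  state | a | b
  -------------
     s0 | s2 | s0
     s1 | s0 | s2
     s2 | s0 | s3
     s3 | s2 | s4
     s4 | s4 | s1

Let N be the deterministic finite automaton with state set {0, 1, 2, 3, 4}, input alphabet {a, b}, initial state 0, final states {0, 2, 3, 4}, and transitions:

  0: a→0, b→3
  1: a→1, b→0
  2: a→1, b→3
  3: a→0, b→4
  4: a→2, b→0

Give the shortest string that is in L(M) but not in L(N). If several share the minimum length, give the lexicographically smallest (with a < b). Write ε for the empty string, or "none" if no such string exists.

The string abbaa is accepted by M but not by N.
No shorter string lies in the difference, and abbaa is the lexicographically first length-5 string in L(M) \ L(N).

abbaa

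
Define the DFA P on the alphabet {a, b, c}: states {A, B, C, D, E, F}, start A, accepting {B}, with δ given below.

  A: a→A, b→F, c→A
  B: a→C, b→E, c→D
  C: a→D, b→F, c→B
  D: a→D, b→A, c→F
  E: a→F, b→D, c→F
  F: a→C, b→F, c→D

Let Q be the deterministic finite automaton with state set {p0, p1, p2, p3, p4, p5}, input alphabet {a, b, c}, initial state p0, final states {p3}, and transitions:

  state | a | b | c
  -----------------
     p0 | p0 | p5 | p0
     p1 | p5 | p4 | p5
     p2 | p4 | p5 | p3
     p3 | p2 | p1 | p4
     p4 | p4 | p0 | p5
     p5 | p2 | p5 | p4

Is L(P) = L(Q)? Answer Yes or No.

Exploring the product automaton P × Q from the start pair (A, p0), following both machines on each input symbol, reaches 6 state pairs: (A, p0), (F, p5), (C, p2), (D, p4), (B, p3), (E, p1).
P accepts in {B} and Q accepts in {p3}. In every reachable pair the two components are either both accepting — (B, p3) — or both non-accepting, so no string is accepted by exactly one of the machines: L(P) \ L(Q) and L(Q) \ L(P) are both empty.
Hence every string is accepted by P iff it is accepted by Q, and the two languages coincide.

Yes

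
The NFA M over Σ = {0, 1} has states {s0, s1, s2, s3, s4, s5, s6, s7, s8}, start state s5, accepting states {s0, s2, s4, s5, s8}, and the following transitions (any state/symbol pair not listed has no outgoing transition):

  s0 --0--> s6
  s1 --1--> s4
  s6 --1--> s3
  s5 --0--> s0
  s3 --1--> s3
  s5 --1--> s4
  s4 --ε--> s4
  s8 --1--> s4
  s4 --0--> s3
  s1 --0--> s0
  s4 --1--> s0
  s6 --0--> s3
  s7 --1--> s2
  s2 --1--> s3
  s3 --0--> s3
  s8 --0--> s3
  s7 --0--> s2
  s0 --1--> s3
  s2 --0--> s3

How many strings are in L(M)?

4

The useful subgraph on states {s0, s4, s5} is acyclic, so L(M) is finite; the longest accepting path visits 3 useful states, giving maximum string length 2.
Counting accepting paths from s5 by length: 1 of length 0, 2 of length 1, 1 of length 2. Total 4.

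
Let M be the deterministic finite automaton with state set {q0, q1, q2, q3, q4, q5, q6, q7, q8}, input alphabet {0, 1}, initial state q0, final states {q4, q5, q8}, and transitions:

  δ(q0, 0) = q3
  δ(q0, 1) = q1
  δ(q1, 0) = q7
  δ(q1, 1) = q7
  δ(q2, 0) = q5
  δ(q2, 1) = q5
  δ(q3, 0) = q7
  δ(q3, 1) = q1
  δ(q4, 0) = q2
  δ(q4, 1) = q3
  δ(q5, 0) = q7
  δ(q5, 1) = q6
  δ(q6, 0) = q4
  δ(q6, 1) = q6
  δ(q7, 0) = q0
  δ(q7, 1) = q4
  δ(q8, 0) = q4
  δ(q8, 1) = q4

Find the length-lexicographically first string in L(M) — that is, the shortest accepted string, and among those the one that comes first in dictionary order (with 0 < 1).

001

A breadth-first search from q0 reaches an accepting state first via the path q0 → q3 → q7 → q4 on input 001.
No string of length < 3 is accepted (BFS exhausts all shorter strings without reaching an accepting state), and 001 is the lexicographically least accepting string of length 3.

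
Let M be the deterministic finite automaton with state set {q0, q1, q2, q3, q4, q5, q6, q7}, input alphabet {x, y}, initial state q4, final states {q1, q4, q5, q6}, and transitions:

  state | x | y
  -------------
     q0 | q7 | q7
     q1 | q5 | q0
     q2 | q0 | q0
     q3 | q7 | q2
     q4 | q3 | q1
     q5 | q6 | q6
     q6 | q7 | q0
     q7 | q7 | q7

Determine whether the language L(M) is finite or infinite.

The useful states (reachable from q4 and able to reach an accepting state) are {q1, q4, q5, q6}.
Restricted to these states the transition graph has no cycle, so every accepting path has bounded length and L is finite.

finite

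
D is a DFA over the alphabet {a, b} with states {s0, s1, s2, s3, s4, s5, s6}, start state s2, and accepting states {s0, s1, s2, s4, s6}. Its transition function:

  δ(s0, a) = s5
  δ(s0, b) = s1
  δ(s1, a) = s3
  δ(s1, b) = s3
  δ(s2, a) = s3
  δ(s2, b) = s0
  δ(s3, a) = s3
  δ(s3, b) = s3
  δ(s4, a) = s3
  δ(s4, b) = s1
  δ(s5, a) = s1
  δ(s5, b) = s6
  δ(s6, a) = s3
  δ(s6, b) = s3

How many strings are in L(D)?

5

The useful subgraph on states {s0, s1, s2, s5, s6} is acyclic, so L(D) is finite; the longest accepting path visits 4 useful states, giving maximum string length 3.
Counting accepting paths from s2 by length: 1 of length 0, 1 of length 1, 1 of length 2, 2 of length 3. Total 5.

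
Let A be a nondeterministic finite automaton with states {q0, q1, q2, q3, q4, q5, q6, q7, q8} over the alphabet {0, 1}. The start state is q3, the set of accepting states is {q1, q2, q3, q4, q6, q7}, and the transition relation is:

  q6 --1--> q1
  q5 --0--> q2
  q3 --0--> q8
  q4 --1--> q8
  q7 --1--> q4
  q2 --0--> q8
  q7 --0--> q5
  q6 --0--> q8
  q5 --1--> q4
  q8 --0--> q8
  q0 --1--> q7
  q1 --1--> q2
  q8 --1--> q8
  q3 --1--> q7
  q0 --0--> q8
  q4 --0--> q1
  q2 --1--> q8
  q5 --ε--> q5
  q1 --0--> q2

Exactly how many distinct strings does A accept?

11

The useful subgraph on states {q1, q2, q3, q4, q5, q7} is acyclic, so L(A) is finite; the longest accepting path visits 6 useful states, giving maximum string length 5.
Counting accepting paths from q3 by length: 1 of length 0, 1 of length 1, 1 of length 2, 3 of length 3, 3 of length 4, 2 of length 5. Total 11.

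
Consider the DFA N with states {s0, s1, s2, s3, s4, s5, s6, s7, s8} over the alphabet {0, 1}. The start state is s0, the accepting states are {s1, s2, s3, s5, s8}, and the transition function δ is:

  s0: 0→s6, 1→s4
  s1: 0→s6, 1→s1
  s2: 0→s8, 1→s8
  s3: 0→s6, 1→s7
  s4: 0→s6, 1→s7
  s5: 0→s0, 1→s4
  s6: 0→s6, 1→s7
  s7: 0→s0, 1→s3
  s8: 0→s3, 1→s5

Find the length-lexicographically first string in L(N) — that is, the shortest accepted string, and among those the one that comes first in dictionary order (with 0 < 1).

011

A breadth-first search from s0 reaches an accepting state first via the path s0 → s6 → s7 → s3 on input 011.
No string of length < 3 is accepted (BFS exhausts all shorter strings without reaching an accepting state), and 011 is the lexicographically least accepting string of length 3.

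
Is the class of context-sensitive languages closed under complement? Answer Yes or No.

The context-sensitive languages are exactly NSPACE(n), and by the Immerman–Szelepcsényi theorem nondeterministic space classes (from log n up) are closed under complement.
So the context-sensitive languages are closed under complement.

Yes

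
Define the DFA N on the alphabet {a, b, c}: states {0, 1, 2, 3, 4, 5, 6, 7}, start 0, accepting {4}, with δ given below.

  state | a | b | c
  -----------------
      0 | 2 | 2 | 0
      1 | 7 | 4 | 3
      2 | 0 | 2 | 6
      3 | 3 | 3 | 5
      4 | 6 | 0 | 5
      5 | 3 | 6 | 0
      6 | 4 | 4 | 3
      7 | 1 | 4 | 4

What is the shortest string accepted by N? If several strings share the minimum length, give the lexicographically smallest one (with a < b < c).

A breadth-first search from 0 reaches an accepting state first via the path 0 → 2 → 6 → 4 on input aca.
No string of length < 3 is accepted (BFS exhausts all shorter strings without reaching an accepting state), and aca is the lexicographically least accepting string of length 3.

aca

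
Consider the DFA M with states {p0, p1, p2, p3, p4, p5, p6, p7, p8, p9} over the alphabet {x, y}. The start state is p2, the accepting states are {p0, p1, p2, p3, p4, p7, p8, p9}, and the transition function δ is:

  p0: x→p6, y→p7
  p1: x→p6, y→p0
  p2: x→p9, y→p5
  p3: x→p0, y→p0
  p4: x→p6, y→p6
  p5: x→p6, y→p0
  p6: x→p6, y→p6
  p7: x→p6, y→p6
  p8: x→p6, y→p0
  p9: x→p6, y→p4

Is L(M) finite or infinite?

The useful states (reachable from p2 and able to reach an accepting state) are {p0, p2, p4, p5, p7, p9}.
Restricted to these states the transition graph has no cycle, so every accepting path has bounded length and L is finite.

finite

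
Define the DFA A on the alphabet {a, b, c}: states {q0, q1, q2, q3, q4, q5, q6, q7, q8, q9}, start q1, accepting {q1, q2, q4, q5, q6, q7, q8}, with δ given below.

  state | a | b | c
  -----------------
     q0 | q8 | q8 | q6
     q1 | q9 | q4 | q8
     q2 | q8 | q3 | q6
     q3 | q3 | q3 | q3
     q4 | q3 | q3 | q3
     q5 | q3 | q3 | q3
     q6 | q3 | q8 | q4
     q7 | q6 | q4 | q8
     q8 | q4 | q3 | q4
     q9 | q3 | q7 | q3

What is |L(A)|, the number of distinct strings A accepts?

15

The useful subgraph on states {q1, q4, q6, q7, q8, q9} is acyclic, so L(A) is finite; the longest accepting path visits 6 useful states, giving maximum string length 5.
Counting accepting paths from q1 by length: 1 of length 0, 2 of length 1, 3 of length 2, 3 of length 3, 4 of length 4, 2 of length 5. Total 15.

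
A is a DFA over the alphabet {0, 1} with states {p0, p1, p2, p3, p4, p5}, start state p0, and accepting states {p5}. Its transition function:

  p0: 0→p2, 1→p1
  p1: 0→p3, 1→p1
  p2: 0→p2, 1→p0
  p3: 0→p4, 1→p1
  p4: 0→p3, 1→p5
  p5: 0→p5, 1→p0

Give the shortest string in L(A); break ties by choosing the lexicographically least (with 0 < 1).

A breadth-first search from p0 reaches an accepting state first via the path p0 → p1 → p3 → p4 → p5 on input 1001.
No string of length < 4 is accepted (BFS exhausts all shorter strings without reaching an accepting state), and 1001 is the lexicographically least accepting string of length 4.

1001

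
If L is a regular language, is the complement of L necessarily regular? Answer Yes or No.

Yes

Take a complete DFA for L and swap accepting and non-accepting states; the resulting DFA accepts exactly Σ* \ L.
So the regular languages are closed under complement.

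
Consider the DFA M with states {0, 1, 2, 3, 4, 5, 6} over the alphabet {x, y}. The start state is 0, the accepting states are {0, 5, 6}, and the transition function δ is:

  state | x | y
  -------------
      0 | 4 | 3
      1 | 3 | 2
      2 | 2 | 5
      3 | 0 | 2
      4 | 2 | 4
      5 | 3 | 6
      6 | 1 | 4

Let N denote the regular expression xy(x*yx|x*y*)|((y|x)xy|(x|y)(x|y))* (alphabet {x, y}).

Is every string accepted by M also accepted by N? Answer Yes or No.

No

The string yyy is in L(M) but not in L(N).
So L(M) ⊄ L(N).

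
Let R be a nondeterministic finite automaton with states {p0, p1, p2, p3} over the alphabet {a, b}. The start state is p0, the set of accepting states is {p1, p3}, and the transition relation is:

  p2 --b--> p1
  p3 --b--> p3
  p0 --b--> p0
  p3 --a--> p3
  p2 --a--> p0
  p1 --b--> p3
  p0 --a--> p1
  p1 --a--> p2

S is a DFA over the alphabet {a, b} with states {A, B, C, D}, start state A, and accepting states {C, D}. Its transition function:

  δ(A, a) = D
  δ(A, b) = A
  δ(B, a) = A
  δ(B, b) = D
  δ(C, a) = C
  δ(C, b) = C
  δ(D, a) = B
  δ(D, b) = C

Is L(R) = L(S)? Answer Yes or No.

Yes

Exploring the product automaton R × S from the start pair (p0, A), following both machines on each input symbol, reaches 4 state pairs: (p0, A), (p1, D), (p2, B), (p3, C).
R accepts in {p1, p3} and S accepts in {C, D}. In every reachable pair the two components are either both accepting — (p1, D), (p3, C) — or both non-accepting, so no string is accepted by exactly one of the machines: L(R) \ L(S) and L(S) \ L(R) are both empty.
Hence every string is accepted by R iff it is accepted by S, and the two languages coincide.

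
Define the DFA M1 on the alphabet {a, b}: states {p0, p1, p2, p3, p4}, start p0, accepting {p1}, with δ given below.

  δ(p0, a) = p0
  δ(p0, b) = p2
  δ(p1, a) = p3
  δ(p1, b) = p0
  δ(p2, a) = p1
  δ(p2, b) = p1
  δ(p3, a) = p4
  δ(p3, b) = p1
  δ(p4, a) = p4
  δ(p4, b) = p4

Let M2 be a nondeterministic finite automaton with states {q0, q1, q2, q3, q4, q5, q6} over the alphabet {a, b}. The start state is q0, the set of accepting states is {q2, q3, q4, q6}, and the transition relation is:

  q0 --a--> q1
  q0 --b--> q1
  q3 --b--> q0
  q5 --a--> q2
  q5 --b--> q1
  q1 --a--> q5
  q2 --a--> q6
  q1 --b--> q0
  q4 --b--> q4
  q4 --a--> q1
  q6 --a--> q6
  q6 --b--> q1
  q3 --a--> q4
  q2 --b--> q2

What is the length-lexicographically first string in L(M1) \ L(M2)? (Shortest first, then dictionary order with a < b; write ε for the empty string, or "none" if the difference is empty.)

The string ba is accepted by M1 but not by M2.
No shorter string lies in the difference, and ba is the lexicographically first length-2 string in L(M1) \ L(M2).

ba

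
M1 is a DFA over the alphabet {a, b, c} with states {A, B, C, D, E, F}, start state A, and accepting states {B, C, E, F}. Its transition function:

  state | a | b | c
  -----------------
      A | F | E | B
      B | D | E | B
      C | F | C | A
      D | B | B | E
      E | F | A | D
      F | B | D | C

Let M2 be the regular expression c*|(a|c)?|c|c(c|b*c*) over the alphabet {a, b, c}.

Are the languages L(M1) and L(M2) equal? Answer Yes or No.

No

The string b is accepted by M1 but rejected by M2.
So L(M1) ≠ L(M2).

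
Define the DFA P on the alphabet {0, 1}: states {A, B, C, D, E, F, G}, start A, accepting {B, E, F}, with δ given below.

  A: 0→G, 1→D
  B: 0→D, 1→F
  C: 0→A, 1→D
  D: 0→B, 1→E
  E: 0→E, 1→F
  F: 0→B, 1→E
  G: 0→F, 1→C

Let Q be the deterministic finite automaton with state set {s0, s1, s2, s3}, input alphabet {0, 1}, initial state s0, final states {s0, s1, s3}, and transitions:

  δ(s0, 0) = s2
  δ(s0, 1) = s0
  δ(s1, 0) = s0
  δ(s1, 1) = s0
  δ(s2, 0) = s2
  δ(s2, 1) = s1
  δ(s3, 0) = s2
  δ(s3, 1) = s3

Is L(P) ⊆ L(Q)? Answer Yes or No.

The string 00 is in L(P) but not in L(Q).
So L(P) ⊄ L(Q).

No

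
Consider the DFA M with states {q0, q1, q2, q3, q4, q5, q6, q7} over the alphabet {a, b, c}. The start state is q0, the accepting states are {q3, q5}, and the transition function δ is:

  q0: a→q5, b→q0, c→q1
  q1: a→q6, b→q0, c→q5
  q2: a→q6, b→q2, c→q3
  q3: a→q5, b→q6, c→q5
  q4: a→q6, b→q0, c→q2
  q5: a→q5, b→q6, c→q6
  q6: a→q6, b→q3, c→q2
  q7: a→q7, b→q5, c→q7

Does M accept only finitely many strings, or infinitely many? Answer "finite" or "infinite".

State q0 is reachable from the start and can reach an accepting state, and it lies on the cycle q0 → q0.
Traversing that cycle any number of times yields accepted strings of unbounded length, so the language is infinite.

infinite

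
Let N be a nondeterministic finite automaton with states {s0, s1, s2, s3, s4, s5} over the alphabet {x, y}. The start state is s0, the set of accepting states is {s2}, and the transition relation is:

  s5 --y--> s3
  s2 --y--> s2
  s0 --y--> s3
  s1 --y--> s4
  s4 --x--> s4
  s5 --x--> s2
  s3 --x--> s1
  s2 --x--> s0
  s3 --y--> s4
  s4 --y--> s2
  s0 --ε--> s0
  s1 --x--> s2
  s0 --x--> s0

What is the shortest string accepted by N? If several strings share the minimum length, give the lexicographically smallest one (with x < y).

yxx

A breadth-first search from s0 reaches an accepting state first via the path s0 → s3 → s1 → s2 on input yxx.
No string of length < 3 is accepted (BFS exhausts all shorter strings without reaching an accepting state), and yxx is the lexicographically least accepting string of length 3.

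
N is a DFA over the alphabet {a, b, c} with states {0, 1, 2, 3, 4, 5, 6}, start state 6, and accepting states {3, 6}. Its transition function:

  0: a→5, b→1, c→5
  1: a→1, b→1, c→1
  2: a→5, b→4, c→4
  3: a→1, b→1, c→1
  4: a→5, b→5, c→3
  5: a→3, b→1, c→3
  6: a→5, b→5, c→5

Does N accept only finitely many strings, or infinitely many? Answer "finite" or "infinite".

The useful states (reachable from 6 and able to reach an accepting state) are {3, 5, 6}.
Restricted to these states the transition graph has no cycle, so every accepting path has bounded length and L is finite.

finite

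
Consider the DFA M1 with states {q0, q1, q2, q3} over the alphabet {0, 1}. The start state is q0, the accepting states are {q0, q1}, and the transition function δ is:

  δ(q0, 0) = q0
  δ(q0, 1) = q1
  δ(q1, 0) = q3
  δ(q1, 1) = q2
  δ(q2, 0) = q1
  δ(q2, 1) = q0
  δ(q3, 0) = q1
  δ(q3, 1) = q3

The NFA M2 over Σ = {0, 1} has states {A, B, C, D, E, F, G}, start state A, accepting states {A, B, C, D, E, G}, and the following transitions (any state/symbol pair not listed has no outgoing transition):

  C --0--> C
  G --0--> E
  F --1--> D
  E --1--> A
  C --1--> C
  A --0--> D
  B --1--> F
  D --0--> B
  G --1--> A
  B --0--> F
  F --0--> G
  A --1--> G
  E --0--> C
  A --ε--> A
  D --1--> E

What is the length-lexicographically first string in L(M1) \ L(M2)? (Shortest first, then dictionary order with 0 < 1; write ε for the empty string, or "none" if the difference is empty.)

000

The string 000 is accepted by M1 but not by M2.
No shorter string lies in the difference, and 000 is the lexicographically first length-3 string in L(M1) \ L(M2).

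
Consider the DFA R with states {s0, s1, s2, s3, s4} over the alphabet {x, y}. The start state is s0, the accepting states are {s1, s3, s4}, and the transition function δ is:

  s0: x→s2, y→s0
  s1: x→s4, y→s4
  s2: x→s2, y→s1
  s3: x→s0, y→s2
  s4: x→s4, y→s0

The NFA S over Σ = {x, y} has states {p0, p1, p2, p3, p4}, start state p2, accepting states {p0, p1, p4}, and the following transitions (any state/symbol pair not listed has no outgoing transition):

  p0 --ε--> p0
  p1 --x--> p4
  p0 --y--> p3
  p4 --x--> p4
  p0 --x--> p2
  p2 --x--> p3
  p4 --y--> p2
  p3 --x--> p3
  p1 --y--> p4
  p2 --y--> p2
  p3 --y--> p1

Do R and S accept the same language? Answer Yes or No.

Exploring the product automaton R × S from the start pair (s0, p2), following both machines on each input symbol, reaches 4 state pairs: (s0, p2), (s2, p3), (s1, p1), (s4, p4).
R accepts in {s1, s3, s4} and S accepts in {p0, p1, p4}. In every reachable pair the two components are either both accepting — (s1, p1), (s4, p4) — or both non-accepting, so no string is accepted by exactly one of the machines: L(R) \ L(S) and L(S) \ L(R) are both empty.
Hence every string is accepted by R iff it is accepted by S, and the two languages coincide.

Yes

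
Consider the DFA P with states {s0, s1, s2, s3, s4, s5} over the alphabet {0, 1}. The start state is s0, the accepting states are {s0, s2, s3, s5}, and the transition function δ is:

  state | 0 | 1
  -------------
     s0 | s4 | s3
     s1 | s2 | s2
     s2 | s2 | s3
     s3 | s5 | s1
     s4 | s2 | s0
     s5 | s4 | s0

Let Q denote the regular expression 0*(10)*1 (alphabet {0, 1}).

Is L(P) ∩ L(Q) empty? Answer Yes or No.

The string 1 is accepted by both P and Q.
Hence L(P) ∩ L(Q) ≠ ∅.

No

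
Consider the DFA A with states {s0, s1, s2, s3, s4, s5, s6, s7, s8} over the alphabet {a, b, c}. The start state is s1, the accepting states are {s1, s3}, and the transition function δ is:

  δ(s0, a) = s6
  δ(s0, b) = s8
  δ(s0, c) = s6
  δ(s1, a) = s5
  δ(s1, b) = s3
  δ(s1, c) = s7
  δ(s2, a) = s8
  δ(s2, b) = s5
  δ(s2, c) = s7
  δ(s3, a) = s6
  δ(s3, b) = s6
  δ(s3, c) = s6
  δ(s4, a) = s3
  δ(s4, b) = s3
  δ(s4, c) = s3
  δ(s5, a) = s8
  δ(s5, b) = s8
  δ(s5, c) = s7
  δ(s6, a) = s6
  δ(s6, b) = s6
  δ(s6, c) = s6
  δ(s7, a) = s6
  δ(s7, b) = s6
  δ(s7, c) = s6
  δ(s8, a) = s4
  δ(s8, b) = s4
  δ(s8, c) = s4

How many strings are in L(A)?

The useful subgraph on states {s1, s3, s4, s5, s8} is acyclic, so L(A) is finite; the longest accepting path visits 5 useful states, giving maximum string length 4.
Counting accepting paths from s1 by length: 1 of length 0, 1 of length 1, 18 of length 4. Total 20.

20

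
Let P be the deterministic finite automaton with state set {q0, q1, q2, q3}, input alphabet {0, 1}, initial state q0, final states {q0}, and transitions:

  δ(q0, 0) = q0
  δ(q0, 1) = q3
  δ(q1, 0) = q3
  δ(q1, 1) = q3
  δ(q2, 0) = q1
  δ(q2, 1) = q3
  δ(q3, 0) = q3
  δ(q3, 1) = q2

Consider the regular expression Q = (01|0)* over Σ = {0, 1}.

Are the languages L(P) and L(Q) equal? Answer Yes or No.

The string 01 is accepted by Q but rejected by P.
So L(P) ≠ L(Q).

No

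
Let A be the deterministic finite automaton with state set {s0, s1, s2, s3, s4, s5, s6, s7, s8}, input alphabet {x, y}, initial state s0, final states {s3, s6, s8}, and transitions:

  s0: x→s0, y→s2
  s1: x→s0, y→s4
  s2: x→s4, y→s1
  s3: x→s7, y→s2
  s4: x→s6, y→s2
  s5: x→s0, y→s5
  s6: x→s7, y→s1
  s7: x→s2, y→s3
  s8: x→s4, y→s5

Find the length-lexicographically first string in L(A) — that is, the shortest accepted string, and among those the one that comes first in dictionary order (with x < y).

yxx

A breadth-first search from s0 reaches an accepting state first via the path s0 → s2 → s4 → s6 on input yxx.
No string of length < 3 is accepted (BFS exhausts all shorter strings without reaching an accepting state), and yxx is the lexicographically least accepting string of length 3.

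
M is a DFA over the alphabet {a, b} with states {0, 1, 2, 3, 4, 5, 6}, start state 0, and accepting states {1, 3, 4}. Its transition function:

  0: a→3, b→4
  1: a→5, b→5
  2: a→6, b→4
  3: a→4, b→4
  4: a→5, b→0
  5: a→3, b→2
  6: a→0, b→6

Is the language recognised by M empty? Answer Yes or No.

The string a is accepted: the run 0 → 3 ends in the accepting state 3.
Since at least one string is accepted, L(M) is not empty.

No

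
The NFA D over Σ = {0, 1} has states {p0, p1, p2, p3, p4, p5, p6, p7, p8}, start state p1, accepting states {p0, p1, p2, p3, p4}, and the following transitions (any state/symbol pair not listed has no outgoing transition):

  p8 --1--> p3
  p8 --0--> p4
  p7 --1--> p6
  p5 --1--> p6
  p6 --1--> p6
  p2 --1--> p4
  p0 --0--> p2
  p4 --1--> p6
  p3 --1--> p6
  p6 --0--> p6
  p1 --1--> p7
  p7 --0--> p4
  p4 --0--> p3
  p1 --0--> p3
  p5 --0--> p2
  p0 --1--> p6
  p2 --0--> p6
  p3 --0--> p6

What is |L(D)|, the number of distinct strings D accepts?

The useful subgraph on states {p1, p3, p4, p7} is acyclic, so L(D) is finite; the longest accepting path visits 4 useful states, giving maximum string length 3.
Counting accepting paths from p1 by length: 1 of length 0, 1 of length 1, 1 of length 2, 1 of length 3. Total 4.

4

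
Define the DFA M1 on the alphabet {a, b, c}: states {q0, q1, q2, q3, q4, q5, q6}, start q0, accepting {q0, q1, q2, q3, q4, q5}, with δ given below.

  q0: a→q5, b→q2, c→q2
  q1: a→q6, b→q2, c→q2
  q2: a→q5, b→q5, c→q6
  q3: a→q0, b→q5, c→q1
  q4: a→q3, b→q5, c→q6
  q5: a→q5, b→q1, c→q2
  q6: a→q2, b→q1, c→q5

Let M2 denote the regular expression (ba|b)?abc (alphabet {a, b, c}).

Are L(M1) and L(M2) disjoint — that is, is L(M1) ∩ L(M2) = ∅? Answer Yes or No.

No

The string abc is accepted by both M1 and M2.
Hence L(M1) ∩ L(M2) ≠ ∅.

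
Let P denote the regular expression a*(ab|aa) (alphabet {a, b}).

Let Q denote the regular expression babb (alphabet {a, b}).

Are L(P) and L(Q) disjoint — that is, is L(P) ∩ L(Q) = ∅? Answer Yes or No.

Yes

Converting the expression P to a DFA (subset construction, then merging equivalent states) gives the minimal DFA with states {p0, p1, p2, p3, p4}, start state p0, accepting states {p3, p4} and transitions p0: a→p1, b→p2; p1: a→p3, b→p4; p2: a→p2, b→p2; p3: a→p3, b→p4; p4: a→p2, b→p2.
Converting the expression Q to a DFA (subset construction, then merging equivalent states) gives the minimal DFA with states {q0, q1, q2, q3, q4, q5}, start state q0, accepting states {q5} and transitions q0: a→q1, b→q2; q1: a→q1, b→q1; q2: a→q3, b→q1; q3: a→q1, b→q4; q4: a→q1, b→q5; q5: a→q1, b→q1.
Exploring the product automaton P × Q from the start pair (p0, q0), following both machines on each input symbol, reaches 9 state pairs: (p0, q0), (p1, q1), (p2, q2), (p3, q1), (p4, q1), (p2, q3), (p2, q1), (p2, q4), (p2, q5).
P accepts in {p3, p4} and Q accepts in {q5}; no reachable pair has both components accepting, so no string drives both machines to acceptance simultaneously and L(P) ∩ L(Q) = ∅.
So no string is accepted by both, and the intersection is empty.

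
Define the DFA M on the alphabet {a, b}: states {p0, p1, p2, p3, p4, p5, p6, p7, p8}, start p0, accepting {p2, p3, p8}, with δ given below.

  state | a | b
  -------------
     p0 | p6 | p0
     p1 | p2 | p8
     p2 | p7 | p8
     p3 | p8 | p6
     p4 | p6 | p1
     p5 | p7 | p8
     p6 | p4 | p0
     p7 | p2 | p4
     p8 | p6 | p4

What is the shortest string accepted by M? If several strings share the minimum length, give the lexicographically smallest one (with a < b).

A breadth-first search from p0 reaches an accepting state first via the path p0 → p6 → p4 → p1 → p2 on input aaba.
No string of length < 4 is accepted (BFS exhausts all shorter strings without reaching an accepting state), and aaba is the lexicographically least accepting string of length 4.

aaba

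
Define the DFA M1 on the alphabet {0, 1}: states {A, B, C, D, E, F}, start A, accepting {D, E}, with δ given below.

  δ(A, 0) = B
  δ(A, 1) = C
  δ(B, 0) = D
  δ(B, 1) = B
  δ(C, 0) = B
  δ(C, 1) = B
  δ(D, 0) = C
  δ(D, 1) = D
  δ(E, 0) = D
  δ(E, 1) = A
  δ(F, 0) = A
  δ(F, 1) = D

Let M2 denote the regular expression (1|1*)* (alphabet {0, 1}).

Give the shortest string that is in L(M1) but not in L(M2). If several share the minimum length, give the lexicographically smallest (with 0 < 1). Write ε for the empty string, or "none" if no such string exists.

00

The string 00 is accepted by M1 but not by M2.
No shorter string lies in the difference, and 00 is the lexicographically first length-2 string in L(M1) \ L(M2).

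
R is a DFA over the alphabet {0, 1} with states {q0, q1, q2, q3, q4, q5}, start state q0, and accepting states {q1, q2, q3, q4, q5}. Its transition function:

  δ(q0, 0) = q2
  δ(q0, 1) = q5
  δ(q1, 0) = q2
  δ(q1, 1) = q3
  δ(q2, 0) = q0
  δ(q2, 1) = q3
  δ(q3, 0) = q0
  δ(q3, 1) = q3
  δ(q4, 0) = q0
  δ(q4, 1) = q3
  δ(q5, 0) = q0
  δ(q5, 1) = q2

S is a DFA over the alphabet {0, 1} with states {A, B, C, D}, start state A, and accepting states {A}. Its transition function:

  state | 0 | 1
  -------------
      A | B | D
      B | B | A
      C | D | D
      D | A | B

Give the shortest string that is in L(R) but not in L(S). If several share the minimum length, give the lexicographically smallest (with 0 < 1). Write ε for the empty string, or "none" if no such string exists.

0

The string 0 is accepted by R but not by S.
No shorter string lies in the difference, and 0 is the lexicographically first length-1 string in L(R) \ L(S).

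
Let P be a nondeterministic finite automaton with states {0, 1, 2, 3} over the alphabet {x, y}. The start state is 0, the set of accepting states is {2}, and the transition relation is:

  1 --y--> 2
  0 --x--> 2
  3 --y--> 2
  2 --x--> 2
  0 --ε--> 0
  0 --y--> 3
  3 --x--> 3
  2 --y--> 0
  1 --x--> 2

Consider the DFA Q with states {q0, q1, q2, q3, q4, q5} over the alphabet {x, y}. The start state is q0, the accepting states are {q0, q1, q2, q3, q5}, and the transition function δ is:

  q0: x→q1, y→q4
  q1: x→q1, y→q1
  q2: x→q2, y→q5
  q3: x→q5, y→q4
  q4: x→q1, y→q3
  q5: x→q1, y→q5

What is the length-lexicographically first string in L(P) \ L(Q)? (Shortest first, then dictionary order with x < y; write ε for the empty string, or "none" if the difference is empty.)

The string yyyyy is accepted by P but not by Q.
No shorter string lies in the difference, and yyyyy is the lexicographically first length-5 string in L(P) \ L(Q).

yyyyy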